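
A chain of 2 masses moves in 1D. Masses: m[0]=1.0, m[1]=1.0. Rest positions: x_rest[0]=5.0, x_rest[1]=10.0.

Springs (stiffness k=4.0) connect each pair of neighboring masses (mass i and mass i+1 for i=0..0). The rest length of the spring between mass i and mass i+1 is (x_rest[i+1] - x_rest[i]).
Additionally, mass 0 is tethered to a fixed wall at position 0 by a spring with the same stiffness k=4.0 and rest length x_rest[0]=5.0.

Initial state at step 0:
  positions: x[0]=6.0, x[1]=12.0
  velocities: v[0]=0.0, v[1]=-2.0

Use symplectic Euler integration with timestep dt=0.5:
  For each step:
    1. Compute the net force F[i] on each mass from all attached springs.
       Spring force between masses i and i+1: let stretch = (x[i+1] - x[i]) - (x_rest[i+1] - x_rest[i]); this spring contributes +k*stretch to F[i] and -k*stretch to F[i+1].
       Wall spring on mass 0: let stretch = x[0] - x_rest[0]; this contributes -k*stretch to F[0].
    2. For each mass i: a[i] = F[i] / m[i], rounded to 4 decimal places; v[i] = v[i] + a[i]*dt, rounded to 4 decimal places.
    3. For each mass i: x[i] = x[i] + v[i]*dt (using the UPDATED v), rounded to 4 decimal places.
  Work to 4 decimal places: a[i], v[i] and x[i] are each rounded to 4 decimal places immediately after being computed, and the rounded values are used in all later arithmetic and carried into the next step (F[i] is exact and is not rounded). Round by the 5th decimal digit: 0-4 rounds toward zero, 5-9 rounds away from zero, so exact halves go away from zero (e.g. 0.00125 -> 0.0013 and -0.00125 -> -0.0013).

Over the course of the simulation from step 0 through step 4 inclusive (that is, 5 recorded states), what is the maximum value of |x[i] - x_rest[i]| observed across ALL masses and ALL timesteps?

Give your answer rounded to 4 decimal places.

Answer: 3.0000

Derivation:
Step 0: x=[6.0000 12.0000] v=[0.0000 -2.0000]
Step 1: x=[6.0000 10.0000] v=[0.0000 -4.0000]
Step 2: x=[4.0000 9.0000] v=[-4.0000 -2.0000]
Step 3: x=[3.0000 8.0000] v=[-2.0000 -2.0000]
Step 4: x=[4.0000 7.0000] v=[2.0000 -2.0000]
Max displacement = 3.0000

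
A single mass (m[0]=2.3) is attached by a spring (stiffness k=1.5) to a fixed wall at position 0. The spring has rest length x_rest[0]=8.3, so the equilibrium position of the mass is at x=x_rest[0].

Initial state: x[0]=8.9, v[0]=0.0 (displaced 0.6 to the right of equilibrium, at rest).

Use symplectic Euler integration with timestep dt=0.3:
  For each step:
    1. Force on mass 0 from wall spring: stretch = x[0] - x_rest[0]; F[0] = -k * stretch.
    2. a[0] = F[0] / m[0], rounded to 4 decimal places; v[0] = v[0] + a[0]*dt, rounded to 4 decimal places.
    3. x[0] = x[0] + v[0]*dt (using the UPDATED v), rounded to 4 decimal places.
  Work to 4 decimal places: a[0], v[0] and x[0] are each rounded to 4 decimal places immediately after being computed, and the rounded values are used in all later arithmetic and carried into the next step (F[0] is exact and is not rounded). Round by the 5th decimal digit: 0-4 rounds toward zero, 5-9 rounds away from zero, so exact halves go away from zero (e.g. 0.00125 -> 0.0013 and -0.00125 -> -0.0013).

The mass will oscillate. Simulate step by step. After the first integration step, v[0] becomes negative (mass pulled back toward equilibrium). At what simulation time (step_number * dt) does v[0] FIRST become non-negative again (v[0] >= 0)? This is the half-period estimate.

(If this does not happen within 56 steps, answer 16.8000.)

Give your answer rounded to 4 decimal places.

Step 0: x=[8.9000] v=[0.0000]
Step 1: x=[8.8648] v=[-0.1174]
Step 2: x=[8.7964] v=[-0.2279]
Step 3: x=[8.6989] v=[-0.3250]
Step 4: x=[8.5780] v=[-0.4031]
Step 5: x=[8.4408] v=[-0.4575]
Step 6: x=[8.2953] v=[-0.4850]
Step 7: x=[8.1501] v=[-0.4841]
Step 8: x=[8.0137] v=[-0.4548]
Step 9: x=[7.8941] v=[-0.3988]
Step 10: x=[7.7983] v=[-0.3194]
Step 11: x=[7.7319] v=[-0.2212]
Step 12: x=[7.6989] v=[-0.1101]
Step 13: x=[7.7012] v=[0.0075]
First v>=0 after going negative at step 13, time=3.9000

Answer: 3.9000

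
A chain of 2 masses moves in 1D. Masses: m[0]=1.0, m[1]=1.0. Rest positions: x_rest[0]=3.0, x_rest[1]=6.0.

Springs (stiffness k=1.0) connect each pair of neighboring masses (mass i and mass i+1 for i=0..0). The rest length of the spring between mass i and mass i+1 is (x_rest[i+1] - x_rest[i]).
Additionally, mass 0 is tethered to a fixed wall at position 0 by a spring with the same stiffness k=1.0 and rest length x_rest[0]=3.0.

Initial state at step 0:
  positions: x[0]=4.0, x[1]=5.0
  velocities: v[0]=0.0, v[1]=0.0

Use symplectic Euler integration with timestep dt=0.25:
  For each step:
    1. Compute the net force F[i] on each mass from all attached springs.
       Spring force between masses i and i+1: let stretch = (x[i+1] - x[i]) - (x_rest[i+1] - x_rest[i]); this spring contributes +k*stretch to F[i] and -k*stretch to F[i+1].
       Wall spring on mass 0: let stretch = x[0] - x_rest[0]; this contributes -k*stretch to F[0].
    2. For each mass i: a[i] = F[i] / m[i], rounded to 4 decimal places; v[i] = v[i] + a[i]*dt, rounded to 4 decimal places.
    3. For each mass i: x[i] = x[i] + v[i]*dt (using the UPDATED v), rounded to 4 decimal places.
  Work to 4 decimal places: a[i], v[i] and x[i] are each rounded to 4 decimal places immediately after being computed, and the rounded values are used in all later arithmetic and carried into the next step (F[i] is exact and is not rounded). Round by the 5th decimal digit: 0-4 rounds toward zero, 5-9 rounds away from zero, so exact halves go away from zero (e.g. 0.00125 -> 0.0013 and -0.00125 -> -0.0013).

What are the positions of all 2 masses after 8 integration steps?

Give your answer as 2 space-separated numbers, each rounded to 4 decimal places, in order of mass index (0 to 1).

Answer: 1.8220 6.6311

Derivation:
Step 0: x=[4.0000 5.0000] v=[0.0000 0.0000]
Step 1: x=[3.8125 5.1250] v=[-0.7500 0.5000]
Step 2: x=[3.4688 5.3555] v=[-1.3750 0.9219]
Step 3: x=[3.0262 5.6556] v=[-1.7705 1.2002]
Step 4: x=[2.5588 5.9788] v=[-1.8697 1.2929]
Step 5: x=[2.1452 6.2758] v=[-1.6544 1.1879]
Step 6: x=[1.8557 6.5021] v=[-1.1581 0.9053]
Step 7: x=[1.7406 6.6255] v=[-0.4604 0.4937]
Step 8: x=[1.8220 6.6311] v=[0.3257 0.0225]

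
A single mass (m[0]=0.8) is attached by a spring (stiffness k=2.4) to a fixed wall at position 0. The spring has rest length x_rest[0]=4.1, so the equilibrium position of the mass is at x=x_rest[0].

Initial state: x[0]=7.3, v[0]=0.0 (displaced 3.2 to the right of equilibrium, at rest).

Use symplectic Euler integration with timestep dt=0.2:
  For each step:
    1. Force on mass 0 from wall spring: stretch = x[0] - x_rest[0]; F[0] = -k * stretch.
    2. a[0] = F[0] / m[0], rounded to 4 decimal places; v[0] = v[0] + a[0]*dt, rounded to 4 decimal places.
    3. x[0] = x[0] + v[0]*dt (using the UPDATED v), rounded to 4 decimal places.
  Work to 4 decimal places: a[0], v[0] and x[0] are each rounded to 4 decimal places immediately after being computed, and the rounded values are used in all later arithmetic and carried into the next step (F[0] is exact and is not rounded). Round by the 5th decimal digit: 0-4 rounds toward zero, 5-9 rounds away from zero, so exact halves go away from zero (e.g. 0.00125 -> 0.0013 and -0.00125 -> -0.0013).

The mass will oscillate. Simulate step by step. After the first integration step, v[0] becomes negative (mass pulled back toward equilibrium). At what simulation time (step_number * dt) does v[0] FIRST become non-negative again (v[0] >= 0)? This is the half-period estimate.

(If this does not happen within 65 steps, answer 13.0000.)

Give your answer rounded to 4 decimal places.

Answer: 2.0000

Derivation:
Step 0: x=[7.3000] v=[0.0000]
Step 1: x=[6.9160] v=[-1.9200]
Step 2: x=[6.1941] v=[-3.6096]
Step 3: x=[5.2209] v=[-4.8661]
Step 4: x=[4.1132] v=[-5.5386]
Step 5: x=[3.0039] v=[-5.5465]
Step 6: x=[2.0261] v=[-4.8888]
Step 7: x=[1.2972] v=[-3.6445]
Step 8: x=[0.9046] v=[-1.9628]
Step 9: x=[0.8955] v=[-0.0456]
Step 10: x=[1.2709] v=[1.8771]
First v>=0 after going negative at step 10, time=2.0000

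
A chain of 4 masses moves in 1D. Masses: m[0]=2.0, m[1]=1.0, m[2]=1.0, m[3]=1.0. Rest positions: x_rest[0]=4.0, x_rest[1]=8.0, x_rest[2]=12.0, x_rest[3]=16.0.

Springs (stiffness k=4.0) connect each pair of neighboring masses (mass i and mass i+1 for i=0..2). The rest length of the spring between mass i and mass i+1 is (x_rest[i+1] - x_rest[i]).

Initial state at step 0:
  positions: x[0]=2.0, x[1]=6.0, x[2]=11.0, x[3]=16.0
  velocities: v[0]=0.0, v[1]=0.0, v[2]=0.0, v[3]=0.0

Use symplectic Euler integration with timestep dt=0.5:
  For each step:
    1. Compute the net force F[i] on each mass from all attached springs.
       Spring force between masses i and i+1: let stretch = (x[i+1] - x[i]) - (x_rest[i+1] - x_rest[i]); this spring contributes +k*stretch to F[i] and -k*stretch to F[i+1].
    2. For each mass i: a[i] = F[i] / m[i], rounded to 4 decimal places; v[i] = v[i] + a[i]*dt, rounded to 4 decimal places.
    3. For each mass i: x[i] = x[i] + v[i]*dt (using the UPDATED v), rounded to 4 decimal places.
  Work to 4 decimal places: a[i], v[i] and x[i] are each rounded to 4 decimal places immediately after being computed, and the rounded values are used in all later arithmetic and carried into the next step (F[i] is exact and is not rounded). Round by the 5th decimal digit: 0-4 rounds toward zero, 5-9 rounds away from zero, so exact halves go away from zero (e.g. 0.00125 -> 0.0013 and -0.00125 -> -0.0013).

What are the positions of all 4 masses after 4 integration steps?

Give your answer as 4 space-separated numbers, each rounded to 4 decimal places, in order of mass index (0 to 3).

Answer: 3.6250 6.2500 9.5000 14.0000

Derivation:
Step 0: x=[2.0000 6.0000 11.0000 16.0000] v=[0.0000 0.0000 0.0000 0.0000]
Step 1: x=[2.0000 7.0000 11.0000 15.0000] v=[0.0000 2.0000 0.0000 -2.0000]
Step 2: x=[2.5000 7.0000 11.0000 14.0000] v=[1.0000 0.0000 0.0000 -2.0000]
Step 3: x=[3.2500 6.5000 10.0000 14.0000] v=[1.5000 -1.0000 -2.0000 0.0000]
Step 4: x=[3.6250 6.2500 9.5000 14.0000] v=[0.7500 -0.5000 -1.0000 0.0000]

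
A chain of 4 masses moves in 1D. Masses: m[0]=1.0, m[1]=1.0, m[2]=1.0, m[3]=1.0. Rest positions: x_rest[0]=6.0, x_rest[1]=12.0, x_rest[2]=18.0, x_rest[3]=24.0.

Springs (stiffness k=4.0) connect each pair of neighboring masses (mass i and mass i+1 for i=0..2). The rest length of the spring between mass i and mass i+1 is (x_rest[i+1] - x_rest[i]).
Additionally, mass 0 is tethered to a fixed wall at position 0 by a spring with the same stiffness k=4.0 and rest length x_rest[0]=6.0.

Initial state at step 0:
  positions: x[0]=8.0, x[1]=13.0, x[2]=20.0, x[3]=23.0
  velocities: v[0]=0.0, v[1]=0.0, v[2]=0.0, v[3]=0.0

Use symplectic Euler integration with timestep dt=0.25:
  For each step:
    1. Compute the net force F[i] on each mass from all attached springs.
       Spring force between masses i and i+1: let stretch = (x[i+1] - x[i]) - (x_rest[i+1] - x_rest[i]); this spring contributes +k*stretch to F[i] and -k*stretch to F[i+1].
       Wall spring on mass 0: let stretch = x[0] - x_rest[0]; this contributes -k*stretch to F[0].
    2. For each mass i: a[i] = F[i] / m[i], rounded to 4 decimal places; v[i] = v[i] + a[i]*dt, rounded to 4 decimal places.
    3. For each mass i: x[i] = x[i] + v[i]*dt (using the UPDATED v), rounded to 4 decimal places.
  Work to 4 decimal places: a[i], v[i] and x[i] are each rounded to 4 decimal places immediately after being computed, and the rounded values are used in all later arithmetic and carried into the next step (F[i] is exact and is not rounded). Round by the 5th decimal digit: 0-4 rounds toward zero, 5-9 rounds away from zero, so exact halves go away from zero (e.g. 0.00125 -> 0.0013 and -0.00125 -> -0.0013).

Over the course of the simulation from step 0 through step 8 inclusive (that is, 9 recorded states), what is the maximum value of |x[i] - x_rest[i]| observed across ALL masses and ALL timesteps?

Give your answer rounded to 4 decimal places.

Step 0: x=[8.0000 13.0000 20.0000 23.0000] v=[0.0000 0.0000 0.0000 0.0000]
Step 1: x=[7.2500 13.5000 19.0000 23.7500] v=[-3.0000 2.0000 -4.0000 3.0000]
Step 2: x=[6.2500 13.8125 17.8125 24.8125] v=[-4.0000 1.2500 -4.7500 4.2500]
Step 3: x=[5.5781 13.2344 17.3750 25.6250] v=[-2.6875 -2.3125 -1.7500 3.2500]
Step 4: x=[5.4258 11.7774 17.9649 25.8750] v=[-0.6093 -5.8282 2.3594 1.0000]
Step 5: x=[5.5049 10.2793 18.9854 25.6475] v=[0.3165 -5.9923 4.0820 -0.9101]
Step 6: x=[5.4014 9.7642 19.4949 25.2545] v=[-0.4140 -2.0606 2.0380 -1.5722]
Step 7: x=[5.0383 10.5910 19.0116 24.9216] v=[-1.4526 3.3073 -1.9331 -1.3318]
Step 8: x=[4.8038 12.1348 17.9007 24.6112] v=[-0.9382 6.1752 -4.4437 -1.2418]
Max displacement = 2.2358

Answer: 2.2358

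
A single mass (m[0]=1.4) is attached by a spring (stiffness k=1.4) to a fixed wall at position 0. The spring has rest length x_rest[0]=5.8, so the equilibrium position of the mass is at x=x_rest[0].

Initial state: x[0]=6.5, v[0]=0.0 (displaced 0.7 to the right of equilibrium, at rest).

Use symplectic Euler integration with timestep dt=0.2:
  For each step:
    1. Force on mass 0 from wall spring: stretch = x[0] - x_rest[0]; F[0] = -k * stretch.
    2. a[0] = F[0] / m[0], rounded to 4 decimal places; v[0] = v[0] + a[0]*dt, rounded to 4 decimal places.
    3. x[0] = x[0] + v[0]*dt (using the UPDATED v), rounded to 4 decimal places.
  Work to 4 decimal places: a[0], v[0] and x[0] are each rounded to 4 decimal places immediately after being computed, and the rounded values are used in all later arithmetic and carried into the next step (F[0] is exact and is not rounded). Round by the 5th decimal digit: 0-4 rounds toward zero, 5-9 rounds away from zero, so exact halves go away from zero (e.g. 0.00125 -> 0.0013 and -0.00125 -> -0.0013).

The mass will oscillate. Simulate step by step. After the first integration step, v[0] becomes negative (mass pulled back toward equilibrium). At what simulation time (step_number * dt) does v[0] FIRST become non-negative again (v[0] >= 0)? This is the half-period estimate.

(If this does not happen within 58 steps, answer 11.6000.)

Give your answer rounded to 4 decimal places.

Answer: 3.2000

Derivation:
Step 0: x=[6.5000] v=[0.0000]
Step 1: x=[6.4720] v=[-0.1400]
Step 2: x=[6.4171] v=[-0.2744]
Step 3: x=[6.3375] v=[-0.3978]
Step 4: x=[6.2364] v=[-0.5053]
Step 5: x=[6.1179] v=[-0.5926]
Step 6: x=[5.9867] v=[-0.6562]
Step 7: x=[5.8480] v=[-0.6935]
Step 8: x=[5.7074] v=[-0.7031]
Step 9: x=[5.5705] v=[-0.6846]
Step 10: x=[5.4428] v=[-0.6387]
Step 11: x=[5.3293] v=[-0.5673]
Step 12: x=[5.2347] v=[-0.4732]
Step 13: x=[5.1627] v=[-0.3601]
Step 14: x=[5.1162] v=[-0.2326]
Step 15: x=[5.0970] v=[-0.0958]
Step 16: x=[5.1060] v=[0.0448]
First v>=0 after going negative at step 16, time=3.2000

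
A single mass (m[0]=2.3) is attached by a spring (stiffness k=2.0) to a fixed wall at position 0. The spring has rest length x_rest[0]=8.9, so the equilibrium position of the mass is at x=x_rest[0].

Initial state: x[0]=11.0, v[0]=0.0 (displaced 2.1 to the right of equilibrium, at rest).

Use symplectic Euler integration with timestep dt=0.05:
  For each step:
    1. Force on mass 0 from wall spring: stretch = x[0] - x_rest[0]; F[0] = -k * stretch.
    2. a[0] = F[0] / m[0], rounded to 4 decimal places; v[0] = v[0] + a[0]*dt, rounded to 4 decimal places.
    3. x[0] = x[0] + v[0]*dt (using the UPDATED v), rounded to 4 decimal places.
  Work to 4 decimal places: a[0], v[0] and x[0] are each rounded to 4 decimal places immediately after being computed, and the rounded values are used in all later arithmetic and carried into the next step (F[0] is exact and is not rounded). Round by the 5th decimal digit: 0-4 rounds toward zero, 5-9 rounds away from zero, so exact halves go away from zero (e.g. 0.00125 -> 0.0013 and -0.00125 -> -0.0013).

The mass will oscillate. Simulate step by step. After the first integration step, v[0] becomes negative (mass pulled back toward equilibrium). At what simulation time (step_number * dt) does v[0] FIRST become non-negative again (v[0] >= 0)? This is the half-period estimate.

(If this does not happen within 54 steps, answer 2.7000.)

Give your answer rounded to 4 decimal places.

Answer: 2.7000

Derivation:
Step 0: x=[11.0000] v=[0.0000]
Step 1: x=[10.9954] v=[-0.0913]
Step 2: x=[10.9863] v=[-0.1824]
Step 3: x=[10.9726] v=[-0.2731]
Step 4: x=[10.9544] v=[-0.3632]
Step 5: x=[10.9318] v=[-0.4525]
Step 6: x=[10.9048] v=[-0.5408]
Step 7: x=[10.8734] v=[-0.6280]
Step 8: x=[10.8377] v=[-0.7138]
Step 9: x=[10.7978] v=[-0.7981]
Step 10: x=[10.7538] v=[-0.8806]
Step 11: x=[10.7057] v=[-0.9612]
Step 12: x=[10.6537] v=[-1.0397]
Step 13: x=[10.5979] v=[-1.1160]
Step 14: x=[10.5384] v=[-1.1898]
Step 15: x=[10.4754] v=[-1.2610]
Step 16: x=[10.4089] v=[-1.3295]
Step 17: x=[10.3391] v=[-1.3951]
Step 18: x=[10.2662] v=[-1.4577]
Step 19: x=[10.1903] v=[-1.5171]
Step 20: x=[10.1116] v=[-1.5732]
Step 21: x=[10.0303] v=[-1.6259]
Step 22: x=[9.9466] v=[-1.6750]
Step 23: x=[9.8606] v=[-1.7205]
Step 24: x=[9.7725] v=[-1.7623]
Step 25: x=[9.6825] v=[-1.8002]
Step 26: x=[9.5908] v=[-1.8342]
Step 27: x=[9.4976] v=[-1.8642]
Step 28: x=[9.4031] v=[-1.8902]
Step 29: x=[9.3075] v=[-1.9121]
Step 30: x=[9.2110] v=[-1.9298]
Step 31: x=[9.1138] v=[-1.9433]
Step 32: x=[9.0162] v=[-1.9526]
Step 33: x=[8.9183] v=[-1.9577]
Step 34: x=[8.8204] v=[-1.9585]
Step 35: x=[8.7227] v=[-1.9550]
Step 36: x=[8.6253] v=[-1.9473]
Step 37: x=[8.5285] v=[-1.9354]
Step 38: x=[8.4325] v=[-1.9193]
Step 39: x=[8.3376] v=[-1.8990]
Step 40: x=[8.2439] v=[-1.8746]
Step 41: x=[8.1516] v=[-1.8461]
Step 42: x=[8.0609] v=[-1.8136]
Step 43: x=[7.9720] v=[-1.7771]
Step 44: x=[7.8852] v=[-1.7368]
Step 45: x=[7.8006] v=[-1.6927]
Step 46: x=[7.7184] v=[-1.6449]
Step 47: x=[7.6387] v=[-1.5935]
Step 48: x=[7.5618] v=[-1.5387]
Step 49: x=[7.4878] v=[-1.4805]
Step 50: x=[7.4168] v=[-1.4191]
Step 51: x=[7.3491] v=[-1.3546]
Step 52: x=[7.2847] v=[-1.2872]
Step 53: x=[7.2239] v=[-1.2170]
Step 54: x=[7.1667] v=[-1.1441]
v[0] did not become non-negative within 54 steps; using fallback time=2.7000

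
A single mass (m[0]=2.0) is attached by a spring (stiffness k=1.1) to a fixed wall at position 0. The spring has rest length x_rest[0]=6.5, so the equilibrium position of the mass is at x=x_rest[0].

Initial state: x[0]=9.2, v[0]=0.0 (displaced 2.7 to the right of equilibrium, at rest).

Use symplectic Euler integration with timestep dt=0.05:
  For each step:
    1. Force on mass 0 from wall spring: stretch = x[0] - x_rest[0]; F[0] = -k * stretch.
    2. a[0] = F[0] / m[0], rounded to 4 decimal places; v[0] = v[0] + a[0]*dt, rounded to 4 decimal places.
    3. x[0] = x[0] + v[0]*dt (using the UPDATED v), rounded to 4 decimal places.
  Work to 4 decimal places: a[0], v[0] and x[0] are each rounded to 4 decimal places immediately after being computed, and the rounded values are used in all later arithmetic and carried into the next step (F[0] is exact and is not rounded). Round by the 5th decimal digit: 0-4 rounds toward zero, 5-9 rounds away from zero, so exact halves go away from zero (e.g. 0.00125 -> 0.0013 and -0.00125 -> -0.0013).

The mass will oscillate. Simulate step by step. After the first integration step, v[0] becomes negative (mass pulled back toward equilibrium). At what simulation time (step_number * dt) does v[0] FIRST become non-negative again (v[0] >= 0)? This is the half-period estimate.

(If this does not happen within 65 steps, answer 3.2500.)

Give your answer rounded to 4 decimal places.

Answer: 3.2500

Derivation:
Step 0: x=[9.2000] v=[0.0000]
Step 1: x=[9.1963] v=[-0.0743]
Step 2: x=[9.1889] v=[-0.1485]
Step 3: x=[9.1778] v=[-0.2224]
Step 4: x=[9.1630] v=[-0.2960]
Step 5: x=[9.1445] v=[-0.3692]
Step 6: x=[9.1224] v=[-0.4419]
Step 7: x=[9.0967] v=[-0.5140]
Step 8: x=[9.0674] v=[-0.5854]
Step 9: x=[9.0346] v=[-0.6560]
Step 10: x=[8.9983] v=[-0.7257]
Step 11: x=[8.9586] v=[-0.7944]
Step 12: x=[8.9155] v=[-0.8620]
Step 13: x=[8.8691] v=[-0.9284]
Step 14: x=[8.8194] v=[-0.9936]
Step 15: x=[8.7665] v=[-1.0574]
Step 16: x=[8.7105] v=[-1.1197]
Step 17: x=[8.6515] v=[-1.1805]
Step 18: x=[8.5895] v=[-1.2397]
Step 19: x=[8.5246] v=[-1.2972]
Step 20: x=[8.4570] v=[-1.3529]
Step 21: x=[8.3867] v=[-1.4067]
Step 22: x=[8.3138] v=[-1.4586]
Step 23: x=[8.2384] v=[-1.5085]
Step 24: x=[8.1606] v=[-1.5563]
Step 25: x=[8.0805] v=[-1.6020]
Step 26: x=[7.9982] v=[-1.6455]
Step 27: x=[7.9139] v=[-1.6867]
Step 28: x=[7.8276] v=[-1.7256]
Step 29: x=[7.7395] v=[-1.7621]
Step 30: x=[7.6497] v=[-1.7962]
Step 31: x=[7.5583] v=[-1.8278]
Step 32: x=[7.4655] v=[-1.8569]
Step 33: x=[7.3713] v=[-1.8835]
Step 34: x=[7.2759] v=[-1.9075]
Step 35: x=[7.1795] v=[-1.9288]
Step 36: x=[7.0821] v=[-1.9475]
Step 37: x=[6.9839] v=[-1.9635]
Step 38: x=[6.8851] v=[-1.9768]
Step 39: x=[6.7857] v=[-1.9874]
Step 40: x=[6.6859] v=[-1.9953]
Step 41: x=[6.5859] v=[-2.0004]
Step 42: x=[6.4858] v=[-2.0028]
Step 43: x=[6.3857] v=[-2.0024]
Step 44: x=[6.2857] v=[-1.9993]
Step 45: x=[6.1860] v=[-1.9934]
Step 46: x=[6.0868] v=[-1.9848]
Step 47: x=[5.9881] v=[-1.9734]
Step 48: x=[5.8901] v=[-1.9593]
Step 49: x=[5.7930] v=[-1.9425]
Step 50: x=[5.6968] v=[-1.9231]
Step 51: x=[5.6018] v=[-1.9010]
Step 52: x=[5.5080] v=[-1.8763]
Step 53: x=[5.4156] v=[-1.8490]
Step 54: x=[5.3246] v=[-1.8192]
Step 55: x=[5.2353] v=[-1.7869]
Step 56: x=[5.1477] v=[-1.7521]
Step 57: x=[5.0620] v=[-1.7149]
Step 58: x=[4.9782] v=[-1.6754]
Step 59: x=[4.8965] v=[-1.6336]
Step 60: x=[4.8170] v=[-1.5895]
Step 61: x=[4.7398] v=[-1.5432]
Step 62: x=[4.6651] v=[-1.4948]
Step 63: x=[4.5929] v=[-1.4443]
Step 64: x=[4.5233] v=[-1.3919]
Step 65: x=[4.4564] v=[-1.3375]
v[0] did not become non-negative within 65 steps; using fallback time=3.2500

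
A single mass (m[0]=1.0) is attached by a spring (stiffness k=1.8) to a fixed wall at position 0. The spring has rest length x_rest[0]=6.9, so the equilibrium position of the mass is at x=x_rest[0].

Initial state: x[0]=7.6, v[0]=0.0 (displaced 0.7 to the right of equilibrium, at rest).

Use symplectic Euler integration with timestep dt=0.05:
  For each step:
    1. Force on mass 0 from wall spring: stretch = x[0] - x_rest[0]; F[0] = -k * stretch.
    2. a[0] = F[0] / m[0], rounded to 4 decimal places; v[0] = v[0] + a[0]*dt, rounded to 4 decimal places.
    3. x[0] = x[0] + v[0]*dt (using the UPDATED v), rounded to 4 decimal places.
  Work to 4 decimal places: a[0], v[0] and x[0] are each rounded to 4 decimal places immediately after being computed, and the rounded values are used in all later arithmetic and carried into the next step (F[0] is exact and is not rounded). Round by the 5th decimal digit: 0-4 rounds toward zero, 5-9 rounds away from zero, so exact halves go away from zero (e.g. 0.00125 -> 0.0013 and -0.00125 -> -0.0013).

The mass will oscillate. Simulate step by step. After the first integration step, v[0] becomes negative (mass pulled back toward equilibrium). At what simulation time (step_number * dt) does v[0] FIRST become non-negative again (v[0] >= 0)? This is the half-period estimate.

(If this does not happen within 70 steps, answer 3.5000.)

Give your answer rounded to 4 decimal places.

Answer: 2.3500

Derivation:
Step 0: x=[7.6000] v=[0.0000]
Step 1: x=[7.5969] v=[-0.0630]
Step 2: x=[7.5906] v=[-0.1257]
Step 3: x=[7.5812] v=[-0.1879]
Step 4: x=[7.5687] v=[-0.2492]
Step 5: x=[7.5532] v=[-0.3094]
Step 6: x=[7.5348] v=[-0.3682]
Step 7: x=[7.5135] v=[-0.4253]
Step 8: x=[7.4895] v=[-0.4805]
Step 9: x=[7.4628] v=[-0.5336]
Step 10: x=[7.4336] v=[-0.5843]
Step 11: x=[7.4020] v=[-0.6323]
Step 12: x=[7.3681] v=[-0.6775]
Step 13: x=[7.3321] v=[-0.7196]
Step 14: x=[7.2942] v=[-0.7585]
Step 15: x=[7.2545] v=[-0.7940]
Step 16: x=[7.2132] v=[-0.8259]
Step 17: x=[7.1705] v=[-0.8541]
Step 18: x=[7.1266] v=[-0.8784]
Step 19: x=[7.0817] v=[-0.8988]
Step 20: x=[7.0359] v=[-0.9152]
Step 21: x=[6.9895] v=[-0.9274]
Step 22: x=[6.9427] v=[-0.9355]
Step 23: x=[6.8957] v=[-0.9393]
Step 24: x=[6.8488] v=[-0.9389]
Step 25: x=[6.8021] v=[-0.9343]
Step 26: x=[6.7558] v=[-0.9255]
Step 27: x=[6.7102] v=[-0.9125]
Step 28: x=[6.6654] v=[-0.8954]
Step 29: x=[6.6217] v=[-0.8743]
Step 30: x=[6.5792] v=[-0.8493]
Step 31: x=[6.5382] v=[-0.8204]
Step 32: x=[6.4988] v=[-0.7878]
Step 33: x=[6.4612] v=[-0.7517]
Step 34: x=[6.4256] v=[-0.7122]
Step 35: x=[6.3921] v=[-0.6695]
Step 36: x=[6.3609] v=[-0.6238]
Step 37: x=[6.3321] v=[-0.5753]
Step 38: x=[6.3059] v=[-0.5242]
Step 39: x=[6.2824] v=[-0.4707]
Step 40: x=[6.2616] v=[-0.4151]
Step 41: x=[6.2437] v=[-0.3576]
Step 42: x=[6.2288] v=[-0.2985]
Step 43: x=[6.2169] v=[-0.2381]
Step 44: x=[6.2081] v=[-0.1766]
Step 45: x=[6.2024] v=[-0.1143]
Step 46: x=[6.1998] v=[-0.0515]
Step 47: x=[6.2004] v=[0.0115]
First v>=0 after going negative at step 47, time=2.3500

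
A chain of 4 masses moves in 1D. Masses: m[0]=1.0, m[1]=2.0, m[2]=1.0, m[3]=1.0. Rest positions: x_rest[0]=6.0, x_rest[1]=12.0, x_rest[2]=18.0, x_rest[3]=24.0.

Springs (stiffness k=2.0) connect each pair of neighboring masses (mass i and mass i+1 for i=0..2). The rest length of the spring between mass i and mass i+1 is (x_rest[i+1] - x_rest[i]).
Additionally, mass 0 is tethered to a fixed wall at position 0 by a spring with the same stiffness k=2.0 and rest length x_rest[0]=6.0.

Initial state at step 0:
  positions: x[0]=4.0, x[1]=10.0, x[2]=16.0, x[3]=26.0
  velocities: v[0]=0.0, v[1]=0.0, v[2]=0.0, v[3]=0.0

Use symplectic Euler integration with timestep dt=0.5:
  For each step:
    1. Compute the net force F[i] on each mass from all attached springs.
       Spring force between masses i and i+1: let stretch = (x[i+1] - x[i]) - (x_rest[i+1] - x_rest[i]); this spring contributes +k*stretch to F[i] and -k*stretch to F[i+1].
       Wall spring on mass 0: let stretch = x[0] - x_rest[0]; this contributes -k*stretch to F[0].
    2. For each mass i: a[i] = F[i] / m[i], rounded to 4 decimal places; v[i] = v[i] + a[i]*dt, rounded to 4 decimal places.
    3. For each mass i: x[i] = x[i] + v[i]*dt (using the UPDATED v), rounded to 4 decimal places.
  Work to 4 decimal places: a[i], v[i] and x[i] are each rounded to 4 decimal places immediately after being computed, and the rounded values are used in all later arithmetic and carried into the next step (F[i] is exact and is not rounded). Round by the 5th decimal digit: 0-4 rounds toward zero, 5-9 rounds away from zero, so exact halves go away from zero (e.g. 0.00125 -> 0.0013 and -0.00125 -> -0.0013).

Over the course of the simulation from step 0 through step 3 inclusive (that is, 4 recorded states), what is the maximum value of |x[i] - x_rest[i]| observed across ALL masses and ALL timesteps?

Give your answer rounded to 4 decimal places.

Answer: 2.5000

Derivation:
Step 0: x=[4.0000 10.0000 16.0000 26.0000] v=[0.0000 0.0000 0.0000 0.0000]
Step 1: x=[5.0000 10.0000 18.0000 24.0000] v=[2.0000 0.0000 4.0000 -4.0000]
Step 2: x=[6.0000 10.7500 19.0000 22.0000] v=[2.0000 1.5000 2.0000 -4.0000]
Step 3: x=[6.3750 12.3750 17.3750 21.5000] v=[0.7500 3.2500 -3.2500 -1.0000]
Max displacement = 2.5000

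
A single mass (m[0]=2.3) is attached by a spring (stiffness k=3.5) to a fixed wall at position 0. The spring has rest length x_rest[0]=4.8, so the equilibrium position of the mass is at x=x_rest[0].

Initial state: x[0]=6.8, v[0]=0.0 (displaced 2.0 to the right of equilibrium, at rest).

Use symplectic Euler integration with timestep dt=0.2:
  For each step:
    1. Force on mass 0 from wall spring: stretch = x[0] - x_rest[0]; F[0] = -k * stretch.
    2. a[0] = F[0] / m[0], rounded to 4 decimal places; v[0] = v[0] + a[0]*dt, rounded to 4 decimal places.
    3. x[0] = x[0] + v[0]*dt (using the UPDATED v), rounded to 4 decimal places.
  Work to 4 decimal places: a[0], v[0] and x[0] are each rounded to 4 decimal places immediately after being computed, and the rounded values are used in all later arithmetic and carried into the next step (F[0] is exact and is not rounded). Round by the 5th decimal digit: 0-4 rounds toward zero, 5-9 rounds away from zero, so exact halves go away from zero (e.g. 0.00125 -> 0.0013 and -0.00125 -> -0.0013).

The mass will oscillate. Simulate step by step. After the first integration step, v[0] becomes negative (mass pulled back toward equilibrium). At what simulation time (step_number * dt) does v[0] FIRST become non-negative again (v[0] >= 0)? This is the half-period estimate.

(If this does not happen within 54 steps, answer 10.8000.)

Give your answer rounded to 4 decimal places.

Answer: 2.6000

Derivation:
Step 0: x=[6.8000] v=[0.0000]
Step 1: x=[6.6783] v=[-0.6087]
Step 2: x=[6.4422] v=[-1.1804]
Step 3: x=[6.1062] v=[-1.6802]
Step 4: x=[5.6907] v=[-2.0777]
Step 5: x=[5.2209] v=[-2.3488]
Step 6: x=[4.7255] v=[-2.4769]
Step 7: x=[4.2347] v=[-2.4542]
Step 8: x=[3.7783] v=[-2.2822]
Step 9: x=[3.3841] v=[-1.9712]
Step 10: x=[3.0760] v=[-1.5403]
Step 11: x=[2.8729] v=[-1.0156]
Step 12: x=[2.7871] v=[-0.4291]
Step 13: x=[2.8238] v=[0.1835]
First v>=0 after going negative at step 13, time=2.6000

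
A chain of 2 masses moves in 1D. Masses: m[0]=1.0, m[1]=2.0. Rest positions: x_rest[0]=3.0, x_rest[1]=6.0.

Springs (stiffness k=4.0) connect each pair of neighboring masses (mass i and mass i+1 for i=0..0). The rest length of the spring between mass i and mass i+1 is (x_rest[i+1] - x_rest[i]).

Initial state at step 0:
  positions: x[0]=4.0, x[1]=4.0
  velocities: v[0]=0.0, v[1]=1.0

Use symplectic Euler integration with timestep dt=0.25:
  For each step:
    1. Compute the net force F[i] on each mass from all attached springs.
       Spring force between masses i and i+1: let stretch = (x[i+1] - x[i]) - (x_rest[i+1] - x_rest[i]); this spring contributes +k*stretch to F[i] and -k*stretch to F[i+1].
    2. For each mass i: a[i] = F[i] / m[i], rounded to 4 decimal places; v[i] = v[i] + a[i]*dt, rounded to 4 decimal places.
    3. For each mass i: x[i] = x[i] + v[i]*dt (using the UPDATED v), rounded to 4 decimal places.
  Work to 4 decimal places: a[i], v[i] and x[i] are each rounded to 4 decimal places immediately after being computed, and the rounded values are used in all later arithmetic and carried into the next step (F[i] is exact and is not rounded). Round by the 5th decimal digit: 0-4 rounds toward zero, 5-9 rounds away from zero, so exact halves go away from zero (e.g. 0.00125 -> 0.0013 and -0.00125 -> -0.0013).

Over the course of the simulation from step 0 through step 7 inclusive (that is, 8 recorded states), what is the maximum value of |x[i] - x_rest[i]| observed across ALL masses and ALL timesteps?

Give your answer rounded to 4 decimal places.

Answer: 2.4868

Derivation:
Step 0: x=[4.0000 4.0000] v=[0.0000 1.0000]
Step 1: x=[3.2500 4.6250] v=[-3.0000 2.5000]
Step 2: x=[2.0938 5.4531] v=[-4.6250 3.3125]
Step 3: x=[1.0274 6.2363] v=[-4.2657 3.1329]
Step 4: x=[0.5132 6.7434] v=[-2.0568 2.0285]
Step 5: x=[0.8066 6.8468] v=[1.1734 0.4134]
Step 6: x=[1.8600 6.5701] v=[4.2136 -1.1067]
Step 7: x=[3.3409 6.0797] v=[5.9237 -1.9618]
Max displacement = 2.4868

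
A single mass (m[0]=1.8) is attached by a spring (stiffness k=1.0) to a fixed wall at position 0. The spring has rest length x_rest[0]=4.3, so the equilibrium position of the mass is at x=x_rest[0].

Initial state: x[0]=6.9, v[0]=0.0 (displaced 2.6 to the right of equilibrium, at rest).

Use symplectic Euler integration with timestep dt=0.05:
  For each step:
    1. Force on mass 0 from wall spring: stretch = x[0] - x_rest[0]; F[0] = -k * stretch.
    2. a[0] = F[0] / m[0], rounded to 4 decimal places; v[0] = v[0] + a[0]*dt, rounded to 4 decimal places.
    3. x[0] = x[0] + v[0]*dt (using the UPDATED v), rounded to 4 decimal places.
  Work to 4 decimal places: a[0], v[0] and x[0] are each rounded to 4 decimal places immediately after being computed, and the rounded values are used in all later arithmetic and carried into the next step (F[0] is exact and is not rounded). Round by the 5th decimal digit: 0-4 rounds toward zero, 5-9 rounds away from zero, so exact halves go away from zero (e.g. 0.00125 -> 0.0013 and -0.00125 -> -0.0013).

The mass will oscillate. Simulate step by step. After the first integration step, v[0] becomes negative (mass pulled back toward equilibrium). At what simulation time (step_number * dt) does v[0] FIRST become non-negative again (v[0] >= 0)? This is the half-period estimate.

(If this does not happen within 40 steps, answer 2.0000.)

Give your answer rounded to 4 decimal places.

Answer: 2.0000

Derivation:
Step 0: x=[6.9000] v=[0.0000]
Step 1: x=[6.8964] v=[-0.0722]
Step 2: x=[6.8892] v=[-0.1443]
Step 3: x=[6.8784] v=[-0.2162]
Step 4: x=[6.8640] v=[-0.2878]
Step 5: x=[6.8461] v=[-0.3590]
Step 6: x=[6.8246] v=[-0.4297]
Step 7: x=[6.7996] v=[-0.4998]
Step 8: x=[6.7711] v=[-0.5692]
Step 9: x=[6.7392] v=[-0.6378]
Step 10: x=[6.7039] v=[-0.7056]
Step 11: x=[6.6653] v=[-0.7724]
Step 12: x=[6.6234] v=[-0.8381]
Step 13: x=[6.5783] v=[-0.9026]
Step 14: x=[6.5300] v=[-0.9659]
Step 15: x=[6.4786] v=[-1.0278]
Step 16: x=[6.4242] v=[-1.0883]
Step 17: x=[6.3668] v=[-1.1473]
Step 18: x=[6.3066] v=[-1.2047]
Step 19: x=[6.2436] v=[-1.2604]
Step 20: x=[6.1779] v=[-1.3144]
Step 21: x=[6.1096] v=[-1.3666]
Step 22: x=[6.0388] v=[-1.4169]
Step 23: x=[5.9655] v=[-1.4652]
Step 24: x=[5.8899] v=[-1.5115]
Step 25: x=[5.8121] v=[-1.5557]
Step 26: x=[5.7322] v=[-1.5977]
Step 27: x=[5.6503] v=[-1.6375]
Step 28: x=[5.5666] v=[-1.6750]
Step 29: x=[5.4811] v=[-1.7102]
Step 30: x=[5.3940] v=[-1.7430]
Step 31: x=[5.3053] v=[-1.7734]
Step 32: x=[5.2152] v=[-1.8013]
Step 33: x=[5.1239] v=[-1.8267]
Step 34: x=[5.0314] v=[-1.8496]
Step 35: x=[4.9379] v=[-1.8699]
Step 36: x=[4.8435] v=[-1.8876]
Step 37: x=[4.7484] v=[-1.9027]
Step 38: x=[4.6526] v=[-1.9152]
Step 39: x=[4.5564] v=[-1.9250]
Step 40: x=[4.4598] v=[-1.9321]
v[0] did not become non-negative within 40 steps; using fallback time=2.0000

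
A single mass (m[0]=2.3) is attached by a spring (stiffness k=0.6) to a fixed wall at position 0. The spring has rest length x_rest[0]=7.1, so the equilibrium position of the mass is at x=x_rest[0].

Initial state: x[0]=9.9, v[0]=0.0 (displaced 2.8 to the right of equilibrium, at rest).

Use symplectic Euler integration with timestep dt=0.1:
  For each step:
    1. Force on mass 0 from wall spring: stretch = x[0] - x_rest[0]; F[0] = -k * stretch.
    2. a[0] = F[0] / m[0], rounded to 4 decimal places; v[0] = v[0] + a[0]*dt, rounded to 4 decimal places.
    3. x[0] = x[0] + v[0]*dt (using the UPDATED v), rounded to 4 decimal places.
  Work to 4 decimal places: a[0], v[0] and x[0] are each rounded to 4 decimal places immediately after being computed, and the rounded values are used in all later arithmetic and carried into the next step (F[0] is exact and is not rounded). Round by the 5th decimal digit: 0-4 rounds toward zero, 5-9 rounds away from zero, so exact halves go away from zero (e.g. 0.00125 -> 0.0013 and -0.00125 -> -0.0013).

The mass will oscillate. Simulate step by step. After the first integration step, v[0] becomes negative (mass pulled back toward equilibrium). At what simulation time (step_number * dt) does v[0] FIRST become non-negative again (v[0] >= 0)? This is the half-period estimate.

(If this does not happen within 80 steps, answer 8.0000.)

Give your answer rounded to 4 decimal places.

Answer: 6.2000

Derivation:
Step 0: x=[9.9000] v=[0.0000]
Step 1: x=[9.8927] v=[-0.0730]
Step 2: x=[9.8781] v=[-0.1459]
Step 3: x=[9.8563] v=[-0.2184]
Step 4: x=[9.8273] v=[-0.2903]
Step 5: x=[9.7912] v=[-0.3615]
Step 6: x=[9.7480] v=[-0.4317]
Step 7: x=[9.6979] v=[-0.5008]
Step 8: x=[9.6410] v=[-0.5686]
Step 9: x=[9.5775] v=[-0.6349]
Step 10: x=[9.5076] v=[-0.6995]
Step 11: x=[9.4314] v=[-0.7623]
Step 12: x=[9.3491] v=[-0.8231]
Step 13: x=[9.2609] v=[-0.8818]
Step 14: x=[9.1671] v=[-0.9382]
Step 15: x=[9.0679] v=[-0.9921]
Step 16: x=[8.9636] v=[-1.0434]
Step 17: x=[8.8544] v=[-1.0920]
Step 18: x=[8.7406] v=[-1.1378]
Step 19: x=[8.6225] v=[-1.1806]
Step 20: x=[8.5005] v=[-1.2203]
Step 21: x=[8.3748] v=[-1.2568]
Step 22: x=[8.2458] v=[-1.2901]
Step 23: x=[8.1138] v=[-1.3200]
Step 24: x=[7.9792] v=[-1.3465]
Step 25: x=[7.8423] v=[-1.3694]
Step 26: x=[7.7034] v=[-1.3888]
Step 27: x=[7.5630] v=[-1.4045]
Step 28: x=[7.4213] v=[-1.4166]
Step 29: x=[7.2788] v=[-1.4250]
Step 30: x=[7.1358] v=[-1.4297]
Step 31: x=[6.9927] v=[-1.4306]
Step 32: x=[6.8499] v=[-1.4278]
Step 33: x=[6.7078] v=[-1.4213]
Step 34: x=[6.5667] v=[-1.4111]
Step 35: x=[6.4270] v=[-1.3972]
Step 36: x=[6.2890] v=[-1.3796]
Step 37: x=[6.1532] v=[-1.3584]
Step 38: x=[6.0198] v=[-1.3337]
Step 39: x=[5.8893] v=[-1.3055]
Step 40: x=[5.7619] v=[-1.2739]
Step 41: x=[5.6380] v=[-1.2390]
Step 42: x=[5.5179] v=[-1.2009]
Step 43: x=[5.4019] v=[-1.1596]
Step 44: x=[5.2904] v=[-1.1153]
Step 45: x=[5.1836] v=[-1.0681]
Step 46: x=[5.0818] v=[-1.0181]
Step 47: x=[4.9853] v=[-0.9655]
Step 48: x=[4.8943] v=[-0.9103]
Step 49: x=[4.8090] v=[-0.8528]
Step 50: x=[4.7297] v=[-0.7930]
Step 51: x=[4.6566] v=[-0.7312]
Step 52: x=[4.5899] v=[-0.6675]
Step 53: x=[4.5297] v=[-0.6020]
Step 54: x=[4.4762] v=[-0.5350]
Step 55: x=[4.4295] v=[-0.4666]
Step 56: x=[4.3898] v=[-0.3969]
Step 57: x=[4.3572] v=[-0.3262]
Step 58: x=[4.3317] v=[-0.2547]
Step 59: x=[4.3135] v=[-0.1825]
Step 60: x=[4.3025] v=[-0.1098]
Step 61: x=[4.2988] v=[-0.0368]
Step 62: x=[4.3024] v=[0.0363]
First v>=0 after going negative at step 62, time=6.2000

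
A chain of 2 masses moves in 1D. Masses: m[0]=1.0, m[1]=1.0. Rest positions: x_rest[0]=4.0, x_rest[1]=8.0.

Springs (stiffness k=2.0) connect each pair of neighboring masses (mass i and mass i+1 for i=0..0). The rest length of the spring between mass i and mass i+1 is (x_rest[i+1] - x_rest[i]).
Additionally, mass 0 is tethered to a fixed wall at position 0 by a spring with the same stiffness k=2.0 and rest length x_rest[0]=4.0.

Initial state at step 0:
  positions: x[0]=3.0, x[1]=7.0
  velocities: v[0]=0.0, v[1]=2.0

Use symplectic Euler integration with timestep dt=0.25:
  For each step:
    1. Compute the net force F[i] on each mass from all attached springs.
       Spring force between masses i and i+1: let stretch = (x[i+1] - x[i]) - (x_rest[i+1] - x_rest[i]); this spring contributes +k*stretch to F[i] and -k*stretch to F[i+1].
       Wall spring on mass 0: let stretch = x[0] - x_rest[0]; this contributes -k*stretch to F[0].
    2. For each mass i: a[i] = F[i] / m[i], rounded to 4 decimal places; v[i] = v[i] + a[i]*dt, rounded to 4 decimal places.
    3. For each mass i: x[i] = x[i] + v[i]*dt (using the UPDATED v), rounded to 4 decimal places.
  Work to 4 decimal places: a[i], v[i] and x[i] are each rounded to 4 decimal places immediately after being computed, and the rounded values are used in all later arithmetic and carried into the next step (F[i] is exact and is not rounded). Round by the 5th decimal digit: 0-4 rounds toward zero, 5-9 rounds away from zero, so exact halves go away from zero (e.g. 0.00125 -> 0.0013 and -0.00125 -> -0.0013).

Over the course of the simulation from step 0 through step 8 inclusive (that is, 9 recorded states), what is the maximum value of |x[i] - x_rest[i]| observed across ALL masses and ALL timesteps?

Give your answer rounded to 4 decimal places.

Step 0: x=[3.0000 7.0000] v=[0.0000 2.0000]
Step 1: x=[3.1250 7.5000] v=[0.5000 2.0000]
Step 2: x=[3.4063 7.9531] v=[1.1250 1.8125]
Step 3: x=[3.8301 8.3379] v=[1.6953 1.5391]
Step 4: x=[4.3387 8.6592] v=[2.0342 1.2852]
Step 5: x=[4.8450 8.9405] v=[2.0251 1.1250]
Step 6: x=[5.2576 9.2098] v=[1.6504 1.0773]
Step 7: x=[5.5070 9.4851] v=[0.9977 1.1012]
Step 8: x=[5.5653 9.7632] v=[0.2333 1.1122]
Max displacement = 1.7632

Answer: 1.7632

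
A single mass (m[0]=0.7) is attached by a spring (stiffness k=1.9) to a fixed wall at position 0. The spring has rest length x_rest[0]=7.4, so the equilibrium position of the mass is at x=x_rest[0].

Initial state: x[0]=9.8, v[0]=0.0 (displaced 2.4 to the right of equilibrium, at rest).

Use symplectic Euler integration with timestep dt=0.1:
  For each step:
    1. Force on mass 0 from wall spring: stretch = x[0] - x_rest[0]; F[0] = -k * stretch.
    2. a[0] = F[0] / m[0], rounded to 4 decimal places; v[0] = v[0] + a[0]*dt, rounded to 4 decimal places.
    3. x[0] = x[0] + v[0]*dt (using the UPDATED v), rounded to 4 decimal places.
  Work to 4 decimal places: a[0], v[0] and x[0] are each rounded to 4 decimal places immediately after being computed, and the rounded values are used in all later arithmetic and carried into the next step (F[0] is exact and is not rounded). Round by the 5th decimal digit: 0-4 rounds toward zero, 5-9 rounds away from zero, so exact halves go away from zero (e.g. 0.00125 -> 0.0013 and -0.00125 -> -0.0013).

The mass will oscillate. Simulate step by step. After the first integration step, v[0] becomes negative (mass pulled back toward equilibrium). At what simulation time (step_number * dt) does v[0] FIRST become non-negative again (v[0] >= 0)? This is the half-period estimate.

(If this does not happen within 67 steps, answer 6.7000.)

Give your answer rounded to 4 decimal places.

Answer: 2.0000

Derivation:
Step 0: x=[9.8000] v=[0.0000]
Step 1: x=[9.7349] v=[-0.6514]
Step 2: x=[9.6064] v=[-1.2852]
Step 3: x=[9.4180] v=[-1.8841]
Step 4: x=[9.1748] v=[-2.4318]
Step 5: x=[8.8835] v=[-2.9135]
Step 6: x=[8.5519] v=[-3.3162]
Step 7: x=[8.1890] v=[-3.6289]
Step 8: x=[7.8047] v=[-3.8431]
Step 9: x=[7.4094] v=[-3.9530]
Step 10: x=[7.0138] v=[-3.9556]
Step 11: x=[6.6287] v=[-3.8508]
Step 12: x=[6.2646] v=[-3.6415]
Step 13: x=[5.9313] v=[-3.3333]
Step 14: x=[5.6378] v=[-2.9347]
Step 15: x=[5.3922] v=[-2.4564]
Step 16: x=[5.2011] v=[-1.9114]
Step 17: x=[5.0696] v=[-1.3146]
Step 18: x=[5.0014] v=[-0.6821]
Step 19: x=[4.9983] v=[-0.0311]
Step 20: x=[5.0604] v=[0.6208]
First v>=0 after going negative at step 20, time=2.0000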